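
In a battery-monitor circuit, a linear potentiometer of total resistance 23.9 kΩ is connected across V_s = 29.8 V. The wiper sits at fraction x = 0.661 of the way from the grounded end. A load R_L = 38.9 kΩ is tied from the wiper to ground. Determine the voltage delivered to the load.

V_out ≈ 17.3 V

Split the track: R_lower = x·R_p = 15.80 kΩ, R_upper = (1−x)·R_p = 8.102 kΩ.
R_L loads the lower segment: effective lower R = 11.24 kΩ.
Loaded-divider output: V_out = 29.8 × 0.5810 = 17.31 V.
(Unloaded: V_out = x·V_s = 19.7 V.)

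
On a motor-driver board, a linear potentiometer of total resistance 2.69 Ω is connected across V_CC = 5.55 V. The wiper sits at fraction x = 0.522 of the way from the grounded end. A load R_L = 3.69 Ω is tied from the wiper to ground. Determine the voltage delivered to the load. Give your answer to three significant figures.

V_out ≈ 2.45 V

Lower segment x·R_p = 1.404 Ω; upper segment (1−x)·R_p = 1.286 Ω.
R_L loads the lower segment: effective lower R = 1.017 Ω.
V_out = 5.55 × 1.017/(1.286 + 1.017) = 2.451 V.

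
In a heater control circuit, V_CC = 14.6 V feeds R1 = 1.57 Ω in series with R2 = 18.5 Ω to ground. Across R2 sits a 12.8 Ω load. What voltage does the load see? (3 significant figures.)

The load sits in parallel with R2, giving an effective lower resistance R2' = R2·R_L/(R2+R_L) = 7.565 Ω.
Now apply the divider: V_out = 14.6 × 0.8281 = 12.09 V.
(Unloaded it would be 13.5 V; the load pulls it down.)

V_out ≈ 12.1 V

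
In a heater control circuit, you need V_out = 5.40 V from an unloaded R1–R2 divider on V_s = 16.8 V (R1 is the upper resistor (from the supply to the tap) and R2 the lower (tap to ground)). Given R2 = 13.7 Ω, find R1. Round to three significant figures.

R1 ≈ 28.9 Ω

Required fraction k = V_out/V_s = 0.3214.
R1 = R2·(1/k − 1) = 13.7 × 2.111 = 28.92 Ω.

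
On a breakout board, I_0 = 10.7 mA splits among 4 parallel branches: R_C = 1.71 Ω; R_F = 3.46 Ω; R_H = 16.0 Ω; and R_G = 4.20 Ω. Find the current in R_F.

Total conductance ΣG = 1/1.71 + 1/3.46 + 1/16.0 + 1/4.20 = 1.174 (units of 1/Ω).
Current divider: I(R_F) = I_0 · G_k/ΣG = 10.7 × (0.2890/1.174) = 10.7 × 0.2461 = 2.633 mA.

I ≈ 2.63 mA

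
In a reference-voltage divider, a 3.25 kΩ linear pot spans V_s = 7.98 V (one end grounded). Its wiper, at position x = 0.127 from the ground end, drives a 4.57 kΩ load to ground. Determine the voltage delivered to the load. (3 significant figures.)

Lower segment x·R_p = 0.4128 kΩ; upper segment (1−x)·R_p = 2.837 kΩ.
R_L loads the lower segment: effective lower R = 0.3786 kΩ.
V_out = 7.98 × 0.3786/(2.837 + 0.3786) = 0.9394 V.
(Unloaded: V_out = x·V_s = 1.01 V.)

V_out ≈ 0.939 V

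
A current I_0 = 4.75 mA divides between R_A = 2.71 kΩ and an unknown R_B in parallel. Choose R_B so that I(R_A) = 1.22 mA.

The fraction through R_A equals R_B/(R_A+R_B).
1.22/4.75 = R_B/(R_A + R_B) → R_B = R_A · (0.2568)/(1 − 0.2568) = 2.71 × 0.3456 = 0.9366 kΩ.

R_B ≈ 0.937 kΩ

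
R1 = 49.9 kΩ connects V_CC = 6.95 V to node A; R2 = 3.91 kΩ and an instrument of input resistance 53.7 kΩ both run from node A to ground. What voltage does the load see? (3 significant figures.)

First combine the lower leg with the load: R2 ‖ R_L = 3.645 kΩ.
Now apply the divider: V_out = 6.95 × 0.06807 = 0.4731 V.

V_out ≈ 0.473 V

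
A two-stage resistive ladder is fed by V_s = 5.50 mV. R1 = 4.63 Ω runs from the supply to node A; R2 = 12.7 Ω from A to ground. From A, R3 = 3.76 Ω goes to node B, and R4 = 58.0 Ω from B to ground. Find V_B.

Looking into the second stage from A: R3 + R4 = 61.76 Ω appears in parallel with R2.
Effective lower resistance at A: R2 ‖ 61.76 = 10.53 Ω.
First divider: V_A = V_s · 10.53/(4.63 + 10.53) = 3.821 mV.
Stage 2 is unloaded, so V_B = V_A · R4/(R3+R4) = 3.821 × 58.0/61.76 = 3.588 mV.

V_B ≈ 3.59 mV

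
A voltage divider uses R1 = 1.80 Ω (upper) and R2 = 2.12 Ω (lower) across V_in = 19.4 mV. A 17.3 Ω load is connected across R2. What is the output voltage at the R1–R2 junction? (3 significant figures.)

First combine the lower leg with the load: R2 ‖ R_L = 1.889 Ω.
Then V_out = V_in · R2'/(R1 + R2') = 19.4 × 1.889/3.689 = 9.933 mV.

V_out ≈ 9.93 mV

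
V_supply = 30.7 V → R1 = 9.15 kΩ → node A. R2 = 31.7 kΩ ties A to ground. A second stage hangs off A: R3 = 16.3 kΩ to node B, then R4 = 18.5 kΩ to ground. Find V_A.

Looking into the second stage from A: R3 + R4 = 34.80 kΩ appears in parallel with R2.
R2 ‖ (R3+R4) = 16.59 kΩ.
So V_A = 30.7 × 0.6445 = 19.79 V.

V_A ≈ 19.8 V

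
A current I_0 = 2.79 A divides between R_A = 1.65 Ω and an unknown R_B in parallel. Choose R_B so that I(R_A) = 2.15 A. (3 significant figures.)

R_B ≈ 5.54 Ω

In a two-way split, I_A/I_0 = R_B/(R_A + R_B).
With f = 0.7706, R_B = R_A · f/(1−f) = 1.65 × 3.359 = 5.543 Ω.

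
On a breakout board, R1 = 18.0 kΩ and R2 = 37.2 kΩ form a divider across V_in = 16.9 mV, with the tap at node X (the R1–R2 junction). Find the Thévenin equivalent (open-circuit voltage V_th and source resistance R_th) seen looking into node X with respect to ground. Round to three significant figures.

V_th ≈ 11.4 mV, R_th ≈ 12.1 kΩ

V_th is the unloaded tap voltage: V_in · R2/(R1+R2) = 16.9 × 0.6739 = 11.39 mV.
Zeroing V_in shorts the top of R1 to ground, so R_th = R1 ‖ R2 = 12.13 kΩ.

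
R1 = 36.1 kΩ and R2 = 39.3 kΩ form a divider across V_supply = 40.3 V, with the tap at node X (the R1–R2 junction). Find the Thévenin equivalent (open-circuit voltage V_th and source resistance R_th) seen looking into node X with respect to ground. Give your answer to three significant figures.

V_th ≈ 21.0 V, R_th ≈ 18.8 kΩ

With X open, the divider is unloaded: V_th = 40.3 × 39.3/75.40 = 21.01 V.
With V_supply suppressed (replaced by a short), R_th = R1 ‖ R2 = (36.10 × 39.3)/(36.10 + 39.3) = 18.82 kΩ.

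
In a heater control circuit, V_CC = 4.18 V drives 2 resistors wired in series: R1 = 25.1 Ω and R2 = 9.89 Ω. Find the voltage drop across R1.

ΣR = 25.1 + 9.89 = 34.99 Ω.
By the voltage-divider rule, V = 4.18 × 25.10/34.99 = 2.999 V.

V ≈ 3.00 V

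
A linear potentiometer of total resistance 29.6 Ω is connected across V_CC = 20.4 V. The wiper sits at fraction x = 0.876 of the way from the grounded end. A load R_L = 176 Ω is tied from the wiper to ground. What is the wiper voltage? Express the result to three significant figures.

Split the track: R_lower = x·R_p = 25.93 Ω, R_upper = (1−x)·R_p = 3.670 Ω.
R_L loads the lower segment: effective lower R = 22.60 Ω.
Loaded-divider output: V_out = 20.4 × 0.8603 = 17.55 V.

V_out ≈ 17.5 V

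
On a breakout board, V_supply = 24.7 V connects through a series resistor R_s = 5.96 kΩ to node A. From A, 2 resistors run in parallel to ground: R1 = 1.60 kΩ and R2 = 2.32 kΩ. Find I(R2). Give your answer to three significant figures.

I ≈ 1.46 mA

Equivalent of the parallel group: R_p = 0.9469 kΩ.
Node voltage V_A = V_supply · R_p/(R_s + R_p) = 24.7 × 0.1371 = 3.386 V.
I(R2) = V_A / R2 = 3.386/2.32 = 1.460 mA.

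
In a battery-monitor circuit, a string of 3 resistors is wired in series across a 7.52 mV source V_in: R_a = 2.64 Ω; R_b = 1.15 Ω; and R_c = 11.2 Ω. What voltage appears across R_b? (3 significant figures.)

V ≈ 0.577 mV

Total series resistance ΣR = 2.64 + 1.15 + 11.2 = 14.99 Ω.
Voltage divider: V = V_in · (1.150 / 14.99) = 7.52 × 0.07672 = 0.5769 mV.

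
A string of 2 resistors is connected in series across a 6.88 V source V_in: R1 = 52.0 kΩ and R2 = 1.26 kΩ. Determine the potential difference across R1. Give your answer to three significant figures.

ΣR = 52.0 + 1.26 = 53.26 kΩ.
V = V_in · R/ΣR = 6.88 × 0.9763 = 6.717 V.

V ≈ 6.72 V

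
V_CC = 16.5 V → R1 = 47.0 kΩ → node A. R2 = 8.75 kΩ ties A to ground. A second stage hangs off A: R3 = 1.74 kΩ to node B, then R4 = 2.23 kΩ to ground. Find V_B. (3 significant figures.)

The second stage (R3 + R4 = 3.970 kΩ) loads node A in parallel with R2.
R2 ‖ (R3+R4) = 2.731 kΩ.
First divider: V_A = V_CC · 2.731/(47.0 + 2.731) = 0.9061 V.
Stage 2 is unloaded, so V_B = V_A · R4/(R3+R4) = 0.9061 × 2.23/3.970 = 0.5090 V.

V_B ≈ 0.509 V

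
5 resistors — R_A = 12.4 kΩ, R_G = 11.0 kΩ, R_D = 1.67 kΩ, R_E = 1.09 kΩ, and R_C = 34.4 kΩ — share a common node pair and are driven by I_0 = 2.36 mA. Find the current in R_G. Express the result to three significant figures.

I ≈ 0.125 mA

Total conductance ΣG = 1/12.4 + 1/11.0 + 1/1.67 + 1/1.09 + 1/34.4 = 1.717 (units of 1/kΩ).
By the current-divider rule, I = I_0 · G_k/ΣG = 2.36 × 0.05295 = 0.1250 mA.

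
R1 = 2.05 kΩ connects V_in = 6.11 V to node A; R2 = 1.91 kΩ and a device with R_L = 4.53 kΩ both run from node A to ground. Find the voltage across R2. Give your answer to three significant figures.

V_out ≈ 2.42 V

The load sits in parallel with R2, giving an effective lower resistance R2' = R2·R_L/(R2+R_L) = 1.344 kΩ.
Then V_out = V_in · R2'/(R1 + R2') = 6.11 × 1.344/3.394 = 2.419 V.
(Unloaded it would be 2.95 V; the load pulls it down.)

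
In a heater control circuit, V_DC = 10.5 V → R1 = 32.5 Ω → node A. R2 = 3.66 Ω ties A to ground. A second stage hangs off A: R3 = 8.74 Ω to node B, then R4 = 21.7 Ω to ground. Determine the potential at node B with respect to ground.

V_B ≈ 0.684 V

The second stage (R3 + R4 = 30.44 Ω) loads node A in parallel with R2.
R2 ‖ (R3+R4) = 3.267 Ω.
So V_A = 10.5 × 0.09135 = 0.9591 V.
Then the unloaded second divider: V_B = V_A × R4/(R3+R4) = 0.9591 × 0.7129 = 0.6837 V.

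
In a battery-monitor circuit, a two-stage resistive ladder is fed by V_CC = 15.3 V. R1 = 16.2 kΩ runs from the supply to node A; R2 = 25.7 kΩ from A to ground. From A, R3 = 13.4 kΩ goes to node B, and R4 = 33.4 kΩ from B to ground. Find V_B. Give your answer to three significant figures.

Looking into the second stage from A: R3 + R4 = 46.80 kΩ appears in parallel with R2.
R2 ‖ (R3+R4) = 16.59 kΩ.
V_A = 15.3 × 16.59/(16.2 + 16.59) = 7.741 V.
V_B = V_A × 0.7137 = 5.525 V.

V_B ≈ 5.52 V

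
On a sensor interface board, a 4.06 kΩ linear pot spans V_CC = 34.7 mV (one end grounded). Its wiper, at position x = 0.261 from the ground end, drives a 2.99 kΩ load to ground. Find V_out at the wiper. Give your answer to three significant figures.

The pot divides into 3.000 kΩ above the wiper and 1.060 kΩ below.
Lower segment in parallel with the load: 1.060 ‖ 2.99 = 0.7824 kΩ.
Then V_out = V_CC · 0.7824/(3.000 + 0.7824) = 7.177 mV.

V_out ≈ 7.18 mV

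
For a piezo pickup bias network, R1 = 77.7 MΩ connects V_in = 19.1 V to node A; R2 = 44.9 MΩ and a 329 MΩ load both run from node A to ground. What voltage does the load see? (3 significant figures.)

First combine the lower leg with the load: R2 ‖ R_L = 39.51 MΩ.
Then V_out = V_in · R2'/(R1 + R2') = 19.1 × 39.51/117.2 = 6.438 V.
(Unloaded it would be 7.00 V; the load pulls it down.)

V_out ≈ 6.44 V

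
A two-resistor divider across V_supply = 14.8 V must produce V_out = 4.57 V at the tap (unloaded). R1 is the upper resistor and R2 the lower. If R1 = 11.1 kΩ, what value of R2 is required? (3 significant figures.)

V_out/V_supply = R2/(R1+R2) = 0.3088.
R2 = R1 · 0.3088/(1 − 0.3088) = 4.959 kΩ.

R2 ≈ 4.96 kΩ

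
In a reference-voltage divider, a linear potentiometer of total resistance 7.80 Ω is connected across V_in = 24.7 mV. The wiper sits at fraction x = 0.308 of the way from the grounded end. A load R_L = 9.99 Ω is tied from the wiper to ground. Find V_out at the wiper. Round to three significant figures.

V_out ≈ 6.52 mV

Lower segment x·R_p = 2.402 Ω; upper segment (1−x)·R_p = 5.398 Ω.
R_L loads the lower segment: effective lower R = 1.937 Ω.
Loaded-divider output: V_out = 24.7 × 0.2641 = 6.522 mV.
(Unloaded: V_out = x·V_in = 7.61 mV.)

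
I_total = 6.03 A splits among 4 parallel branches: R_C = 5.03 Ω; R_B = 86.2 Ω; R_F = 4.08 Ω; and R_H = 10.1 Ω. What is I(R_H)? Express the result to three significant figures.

Total conductance ΣG = 1/5.03 + 1/86.2 + 1/4.08 + 1/10.1 = 0.5545 (units of 1/Ω).
By the current-divider rule, I = I_total · G_k/ΣG = 6.03 × 0.1786 = 1.077 A.

I ≈ 1.08 A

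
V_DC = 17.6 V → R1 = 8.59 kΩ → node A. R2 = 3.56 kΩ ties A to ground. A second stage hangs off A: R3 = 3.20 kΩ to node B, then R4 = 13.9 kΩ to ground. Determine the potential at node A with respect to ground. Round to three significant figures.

V_A ≈ 4.50 V

The second stage (R3 + R4 = 17.10 kΩ) loads node A in parallel with R2.
Effective lower resistance at A: R2 ‖ 17.10 = 2.947 kΩ.
V_A = 17.6 × 2.947/(8.59 + 2.947) = 4.495 V.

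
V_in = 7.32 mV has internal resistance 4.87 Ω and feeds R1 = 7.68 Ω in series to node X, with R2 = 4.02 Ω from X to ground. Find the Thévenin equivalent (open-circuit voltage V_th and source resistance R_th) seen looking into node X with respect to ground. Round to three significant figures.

R1' = 4.87 + 7.68 = 12.55 Ω (source resistance + R1).
V_th is the unloaded tap voltage: V_in · R2/(R1'+R2) = 7.32 × 0.2426 = 1.776 mV.
Zeroing V_in shorts the top of R1' to ground, so R_th = R1' ‖ R2 = 3.045 Ω.

V_th ≈ 1.78 mV, R_th ≈ 3.04 Ω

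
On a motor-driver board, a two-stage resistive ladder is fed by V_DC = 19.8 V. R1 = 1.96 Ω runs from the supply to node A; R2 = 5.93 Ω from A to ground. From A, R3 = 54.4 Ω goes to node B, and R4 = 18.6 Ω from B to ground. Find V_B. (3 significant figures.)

V_B ≈ 3.72 V

Looking into the second stage from A: R3 + R4 = 73.00 Ω appears in parallel with R2.
Effective lower resistance at A: R2 ‖ 73.00 = 5.484 Ω.
V_A = 19.8 × 5.484/(1.96 + 5.484) = 14.59 V.
Stage 2 is unloaded, so V_B = V_A · R4/(R3+R4) = 14.59 × 18.6/73.00 = 3.717 V.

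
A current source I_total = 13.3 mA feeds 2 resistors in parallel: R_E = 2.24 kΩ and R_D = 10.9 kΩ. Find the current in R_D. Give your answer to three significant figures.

With just two branches, the current splits inversely with resistance.
So I = 13.3 × 2.24/13.14 = 2.267 mA.

I ≈ 2.27 mA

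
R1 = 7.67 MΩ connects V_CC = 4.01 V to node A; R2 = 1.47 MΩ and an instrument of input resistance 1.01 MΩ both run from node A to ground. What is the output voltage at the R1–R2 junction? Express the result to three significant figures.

V_out ≈ 0.290 V

First combine the lower leg with the load: R2 ‖ R_L = 0.5987 MΩ.
Then V_out = V_CC · R2'/(R1 + R2') = 4.01 × 0.5987/8.269 = 0.2903 V.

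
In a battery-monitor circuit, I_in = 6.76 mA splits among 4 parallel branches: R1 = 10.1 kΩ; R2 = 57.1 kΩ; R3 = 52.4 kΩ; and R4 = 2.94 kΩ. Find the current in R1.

I ≈ 1.41 mA

Total conductance ΣG = 1/10.1 + 1/57.1 + 1/52.4 + 1/2.94 = 0.4757 (units of 1/kΩ).
By the current-divider rule, I = I_in · G_k/ΣG = 6.76 × 0.2081 = 1.407 mA.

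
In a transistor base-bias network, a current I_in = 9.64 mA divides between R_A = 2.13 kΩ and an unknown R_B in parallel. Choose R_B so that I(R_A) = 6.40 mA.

R_B ≈ 4.21 kΩ

In a two-way split, I_A/I_in = R_B/(R_A + R_B).
6.40/9.64 = R_B/(R_A + R_B) → R_B = R_A · (0.6639)/(1 − 0.6639) = 2.13 × 1.975 = 4.207 kΩ.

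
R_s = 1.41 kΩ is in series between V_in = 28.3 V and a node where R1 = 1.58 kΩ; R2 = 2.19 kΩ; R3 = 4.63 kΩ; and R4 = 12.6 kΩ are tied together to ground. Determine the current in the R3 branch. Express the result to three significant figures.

Equivalent of the parallel group: R_p = 0.7221 kΩ.
Node voltage V_A = V_in · R_p/(R_s + R_p) = 28.3 × 0.3387 = 9.585 V.
I(R3) = V_A / R3 = 9.585/4.63 = 2.070 mA.

I ≈ 2.07 mA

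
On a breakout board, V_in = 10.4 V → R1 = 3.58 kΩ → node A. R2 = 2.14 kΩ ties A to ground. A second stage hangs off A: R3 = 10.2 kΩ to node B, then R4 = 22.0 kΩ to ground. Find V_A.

Looking into the second stage from A: R3 + R4 = 32.20 kΩ appears in parallel with R2.
Effective lower resistance at A: R2 ‖ 32.20 = 2.007 kΩ.
V_A = 10.4 × 2.007/(3.58 + 2.007) = 3.736 V.

V_A ≈ 3.74 V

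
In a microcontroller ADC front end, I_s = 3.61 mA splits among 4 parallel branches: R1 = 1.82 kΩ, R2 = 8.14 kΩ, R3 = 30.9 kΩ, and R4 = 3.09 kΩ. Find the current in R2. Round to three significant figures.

Total conductance ΣG = 1/1.82 + 1/8.14 + 1/30.9 + 1/3.09 = 1.028 (units of 1/kΩ).
R2 takes the fraction G_k/ΣG = 0.1229/1.028 = 0.1195, so I = 3.61 × 0.1195 = 0.4313 mA.

I ≈ 0.431 mA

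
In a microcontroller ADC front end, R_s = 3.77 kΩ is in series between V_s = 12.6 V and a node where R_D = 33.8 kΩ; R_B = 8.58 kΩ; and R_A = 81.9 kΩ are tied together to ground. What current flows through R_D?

I ≈ 0.233 mA

Parallel bank: R_p = 1/(1/33.8 + 1/8.58 + 1/81.9) = 6.315 kΩ.
Node voltage V_A = V_s · R_p/(R_s + R_p) = 12.6 × 0.6262 = 7.890 V.
Branch current I = V_A/R_D = 7.890/33.8 = 0.2334 mA.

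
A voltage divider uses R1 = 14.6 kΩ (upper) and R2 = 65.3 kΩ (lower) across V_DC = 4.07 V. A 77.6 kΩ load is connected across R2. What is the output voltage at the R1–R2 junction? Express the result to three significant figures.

V_out ≈ 2.88 V

R2 ‖ R_L = (65.3 × 77.6)/(65.3 + 77.6) = 35.46 kΩ.
Voltage divider with the loaded lower leg: V_out = 4.07 × 35.46/(14.6 + 35.46) = 4.07 × 0.7084 = 2.883 V.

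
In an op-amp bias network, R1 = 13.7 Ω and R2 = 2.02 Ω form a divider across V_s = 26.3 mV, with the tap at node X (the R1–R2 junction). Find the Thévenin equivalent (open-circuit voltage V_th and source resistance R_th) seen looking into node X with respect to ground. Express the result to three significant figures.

Open-circuit (no load on X): V_th = V_s · R2/(R1 + R2) = 26.3 × 2.02/(13.70 + 2.02) = 3.380 mV.
Looking into X with the source shorted: R_th = R1·R2/(R1+R2) = 13.70 × 2.02/15.72 = 1.760 Ω.

V_th ≈ 3.38 mV, R_th ≈ 1.76 Ω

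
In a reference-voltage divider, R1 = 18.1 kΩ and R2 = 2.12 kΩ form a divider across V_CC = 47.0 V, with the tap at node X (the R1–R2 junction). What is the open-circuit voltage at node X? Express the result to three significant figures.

V_th ≈ 4.93 V

Open-circuit (no load on X): V_th = V_CC · R2/(R1 + R2) = 47.0 × 2.12/(18.10 + 2.12) = 4.928 V.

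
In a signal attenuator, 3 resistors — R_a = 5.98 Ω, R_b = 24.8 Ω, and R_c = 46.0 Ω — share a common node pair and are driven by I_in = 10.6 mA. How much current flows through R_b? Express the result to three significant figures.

ΣG = 1/5.98 + 1/24.8 + 1/46.0 = 0.2293.
By the current-divider rule, I = I_in · G_k/ΣG = 10.6 × 0.1759 = 1.864 mA.

I ≈ 1.86 mA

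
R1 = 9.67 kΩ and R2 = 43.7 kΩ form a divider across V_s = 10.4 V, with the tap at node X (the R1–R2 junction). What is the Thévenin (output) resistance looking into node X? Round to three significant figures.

Looking into X with the source shorted: R_th = R1·R2/(R1+R2) = 9.670 × 43.7/53.37 = 7.918 kΩ.

R_th ≈ 7.92 kΩ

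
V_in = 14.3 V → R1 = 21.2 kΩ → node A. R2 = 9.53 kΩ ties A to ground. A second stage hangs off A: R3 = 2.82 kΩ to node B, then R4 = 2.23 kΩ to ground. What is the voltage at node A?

The second stage (R3 + R4 = 5.050 kΩ) loads node A in parallel with R2.
Effective lower resistance at A: R2 ‖ 5.050 = 3.301 kΩ.
So V_A = 14.3 × 0.1347 = 1.927 V.

V_A ≈ 1.93 V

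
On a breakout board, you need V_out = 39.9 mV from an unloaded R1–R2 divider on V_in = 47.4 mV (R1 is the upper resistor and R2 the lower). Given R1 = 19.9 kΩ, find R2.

R2 ≈ 106 kΩ

Required fraction k = V_out/V_in = 0.8418.
R2 = R1 · 0.8418/(1 − 0.8418) = 105.9 kΩ.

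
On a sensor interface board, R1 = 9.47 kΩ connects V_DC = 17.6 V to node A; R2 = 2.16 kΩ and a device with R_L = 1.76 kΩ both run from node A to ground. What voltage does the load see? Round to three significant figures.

First combine the lower leg with the load: R2 ‖ R_L = 0.9698 kΩ.
Voltage divider with the loaded lower leg: V_out = 17.6 × 0.9698/(9.47 + 0.9698) = 17.6 × 0.09289 = 1.635 V.
(Unloaded it would be 3.27 V; the load pulls it down.)

V_out ≈ 1.63 V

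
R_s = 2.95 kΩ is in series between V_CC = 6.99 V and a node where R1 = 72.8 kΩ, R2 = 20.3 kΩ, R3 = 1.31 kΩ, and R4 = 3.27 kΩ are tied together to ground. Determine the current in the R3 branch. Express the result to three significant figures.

Combine the parallel branches: R_p = (1/72.8 + 1/20.3 + 1/1.31 + 1/3.27)⁻¹ = 0.8833 kΩ.
Node voltage V_A = V_CC · R_p/(R_s + R_p) = 6.99 × 0.2304 = 1.611 V.
I(R3) = V_A / R3 = 1.611/1.31 = 1.229 mA.
(Equivalently: I_total = 1.824 mA, then current-divider fraction G_k/ΣG = 0.6742.)

I ≈ 1.23 mA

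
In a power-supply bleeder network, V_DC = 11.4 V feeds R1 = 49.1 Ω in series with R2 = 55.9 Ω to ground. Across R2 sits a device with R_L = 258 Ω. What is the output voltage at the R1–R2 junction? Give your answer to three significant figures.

V_out ≈ 5.51 V

The load sits in parallel with R2, giving an effective lower resistance R2' = R2·R_L/(R2+R_L) = 45.95 Ω.
Now apply the divider: V_out = 11.4 × 0.4834 = 5.511 V.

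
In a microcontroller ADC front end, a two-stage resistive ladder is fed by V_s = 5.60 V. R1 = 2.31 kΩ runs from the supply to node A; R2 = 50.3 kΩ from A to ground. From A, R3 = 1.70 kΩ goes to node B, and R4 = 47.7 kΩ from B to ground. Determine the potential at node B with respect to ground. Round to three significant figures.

The second stage (R3 + R4 = 49.40 kΩ) loads node A in parallel with R2.
R2 ‖ (R3+R4) = 24.92 kΩ.
So V_A = 5.60 × 0.9152 = 5.125 V.
V_B = V_A × 0.9656 = 4.949 V.

V_B ≈ 4.95 V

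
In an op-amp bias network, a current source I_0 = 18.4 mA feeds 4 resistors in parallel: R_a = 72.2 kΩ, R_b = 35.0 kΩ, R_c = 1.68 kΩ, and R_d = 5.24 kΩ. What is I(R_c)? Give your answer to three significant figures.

I ≈ 13.2 mA

ΣG = 1/72.2 + 1/35.0 + 1/1.68 + 1/5.24 = 0.8285.
By the current-divider rule, I = I_0 · G_k/ΣG = 18.4 × 0.7185 = 13.22 mA.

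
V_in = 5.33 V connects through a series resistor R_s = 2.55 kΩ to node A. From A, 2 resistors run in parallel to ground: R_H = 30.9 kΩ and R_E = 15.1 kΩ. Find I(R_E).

Equivalent of the parallel group: R_p = 10.14 kΩ.
V_A = 5.33 × 10.14/12.69 = 4.259 V.
Branch current I = V_A/R_E = 4.259/15.1 = 0.2821 mA.
(Check via current divider: I_total = 0.4199 mA; share G_k/ΣG = 0.6717 → same result.)

I ≈ 0.282 mA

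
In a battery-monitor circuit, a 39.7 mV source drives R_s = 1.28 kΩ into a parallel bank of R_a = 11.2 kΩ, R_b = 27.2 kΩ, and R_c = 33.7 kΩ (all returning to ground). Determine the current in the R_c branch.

Combine the parallel branches: R_p = (1/11.2 + 1/27.2 + 1/33.7)⁻¹ = 6.422 kΩ.
V_A = 39.7 × 6.422/7.702 = 33.10 mV.
Branch current I = V_A/R_c = 33.10/33.7 = 0.9823 µA.
(Check via current divider: I_total = 5.155 µA; share G_k/ΣG = 0.1906 → same result.)

I ≈ 0.982 µA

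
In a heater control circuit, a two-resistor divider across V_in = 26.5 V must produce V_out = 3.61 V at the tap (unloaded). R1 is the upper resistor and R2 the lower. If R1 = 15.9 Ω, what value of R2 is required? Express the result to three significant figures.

Required fraction k = V_out/V_in = 0.1362.
Rearranging, R2 = R1·k/(1−k) = 15.9 × 0.1577 = 2.508 Ω.

R2 ≈ 2.51 Ω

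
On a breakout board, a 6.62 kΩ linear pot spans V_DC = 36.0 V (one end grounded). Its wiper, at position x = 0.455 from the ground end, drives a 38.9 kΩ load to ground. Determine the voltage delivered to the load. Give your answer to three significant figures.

V_out ≈ 15.7 V

Split the track: R_lower = x·R_p = 3.012 kΩ, R_upper = (1−x)·R_p = 3.608 kΩ.
Lower segment in parallel with the load: 3.012 ‖ 38.9 = 2.796 kΩ.
Then V_out = V_DC · 2.796/(3.608 + 2.796) = 15.72 V.
(Unloaded: V_out = x·V_DC = 16.4 V.)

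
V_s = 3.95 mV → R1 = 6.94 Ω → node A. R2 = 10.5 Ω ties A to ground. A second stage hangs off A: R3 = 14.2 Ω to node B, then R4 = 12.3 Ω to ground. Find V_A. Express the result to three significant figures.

V_A ≈ 2.05 mV

The second stage (R3 + R4 = 26.50 Ω) loads node A in parallel with R2.
R2 ‖ (R3+R4) = 7.520 Ω.
First divider: V_A = V_s · 7.520/(6.94 + 7.520) = 2.054 mV.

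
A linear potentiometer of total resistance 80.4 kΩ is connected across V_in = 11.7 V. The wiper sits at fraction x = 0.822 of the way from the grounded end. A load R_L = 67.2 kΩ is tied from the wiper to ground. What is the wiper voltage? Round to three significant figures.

Split the track: R_lower = x·R_p = 66.09 kΩ, R_upper = (1−x)·R_p = 14.31 kΩ.
(x·R_p) ‖ R_L = 33.32 kΩ.
Then V_out = V_in · 33.32/(14.31 + 33.32) = 8.185 V.
(Unloaded: V_out = x·V_in = 9.62 V.)

V_out ≈ 8.18 V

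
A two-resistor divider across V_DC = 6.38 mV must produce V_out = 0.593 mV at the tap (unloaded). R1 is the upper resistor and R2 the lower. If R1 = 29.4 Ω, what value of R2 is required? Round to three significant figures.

R2 ≈ 3.01 Ω

V_out/V_DC = R2/(R1+R2) = 0.09295.
So R2 = R1 · V_out/(V_DC − V_out) = 29.4 × 0.593/(6.38 − 0.593) = 29.4 × 0.1025 = 3.013 Ω.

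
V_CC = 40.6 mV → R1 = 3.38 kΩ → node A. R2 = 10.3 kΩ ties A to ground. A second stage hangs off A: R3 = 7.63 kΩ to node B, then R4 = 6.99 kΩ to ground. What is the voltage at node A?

V_A ≈ 26.0 mV

Looking into the second stage from A: R3 + R4 = 14.62 kΩ appears in parallel with R2.
R2 ‖ (R3+R4) = 6.043 kΩ.
So V_A = 40.6 × 0.6413 = 26.04 mV.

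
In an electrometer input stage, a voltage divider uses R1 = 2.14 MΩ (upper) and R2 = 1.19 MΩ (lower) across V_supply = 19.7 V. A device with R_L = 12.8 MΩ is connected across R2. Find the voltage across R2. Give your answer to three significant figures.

R2 ‖ R_L = (1.19 × 12.8)/(1.19 + 12.8) = 1.089 MΩ.
Then V_out = V_supply · R2'/(R1 + R2') = 19.7 × 1.089/3.229 = 6.643 V.

V_out ≈ 6.64 V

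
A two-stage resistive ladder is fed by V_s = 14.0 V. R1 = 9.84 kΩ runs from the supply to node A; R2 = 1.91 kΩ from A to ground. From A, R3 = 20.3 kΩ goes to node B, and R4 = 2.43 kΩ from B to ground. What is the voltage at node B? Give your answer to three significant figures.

Node A sees R2 in parallel with the series input of stage 2, R3 + R4 = 22.73 kΩ.
R2 ‖ (R3+R4) = 1.762 kΩ.
V_A = 14.0 × 1.762/(9.84 + 1.762) = 2.126 V.
Then the unloaded second divider: V_B = V_A × R4/(R3+R4) = 2.126 × 0.1069 = 0.2273 V.

V_B ≈ 0.227 V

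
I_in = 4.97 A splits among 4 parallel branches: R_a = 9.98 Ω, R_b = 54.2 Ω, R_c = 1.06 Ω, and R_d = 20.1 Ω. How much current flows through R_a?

ΣG = 1/9.98 + 1/54.2 + 1/1.06 + 1/20.1 = 1.112.
Current divider: I(R_a) = I_in · G_k/ΣG = 4.97 × (0.1002/1.112) = 4.97 × 0.09012 = 0.4479 A.

I ≈ 0.448 A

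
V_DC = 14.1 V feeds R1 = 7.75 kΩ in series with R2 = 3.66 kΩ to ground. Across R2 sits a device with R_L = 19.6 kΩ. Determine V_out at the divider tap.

V_out ≈ 4.01 V

First combine the lower leg with the load: R2 ‖ R_L = 3.084 kΩ.
Then V_out = V_DC · R2'/(R1 + R2') = 14.1 × 3.084/10.83 = 4.014 V.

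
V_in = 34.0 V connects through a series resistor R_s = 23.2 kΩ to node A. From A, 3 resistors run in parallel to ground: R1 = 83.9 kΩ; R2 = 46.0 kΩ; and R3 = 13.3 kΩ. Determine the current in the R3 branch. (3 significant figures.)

Equivalent of the parallel group: R_p = 9.187 kΩ.
V_A = 34.0 × 9.187/32.39 = 9.645 V.
Branch current I = V_A/R3 = 9.645/13.3 = 0.7252 mA.
(Check via current divider: I_total = 1.050 mA; share G_k/ΣG = 0.6908 → same result.)

I ≈ 0.725 mA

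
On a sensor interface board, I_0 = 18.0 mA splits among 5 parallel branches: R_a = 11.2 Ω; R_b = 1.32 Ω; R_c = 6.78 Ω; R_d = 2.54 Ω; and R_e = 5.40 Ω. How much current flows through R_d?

I ≈ 4.50 mA

Conductances: ΣG = 1/11.2 + 1/1.32 + 1/6.78 + 1/2.54 + 1/5.40 = 1.573 (1/Ω).
R_d takes the fraction G_k/ΣG = 0.3937/1.573 = 0.2502, so I = 18.0 × 0.2502 = 4.504 mA.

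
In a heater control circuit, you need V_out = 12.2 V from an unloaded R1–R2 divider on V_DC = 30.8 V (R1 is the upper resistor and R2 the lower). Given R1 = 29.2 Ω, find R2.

The divider ratio is R2/(R1+R2) = 12.2/30.8 = 0.3961.
Rearranging, R2 = R1·k/(1−k) = 29.2 × 0.6559 = 19.15 Ω.

R2 ≈ 19.2 Ω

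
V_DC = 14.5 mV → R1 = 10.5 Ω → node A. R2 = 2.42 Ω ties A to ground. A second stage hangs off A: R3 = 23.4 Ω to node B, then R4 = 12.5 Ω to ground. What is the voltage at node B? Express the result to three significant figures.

Node A sees R2 in parallel with the series input of stage 2, R3 + R4 = 35.90 Ω.
R2 ‖ (R3+R4) = 2.267 Ω.
V_A = 14.5 × 2.267/(10.5 + 2.267) = 2.575 mV.
V_B = V_A × 0.3482 = 0.8965 mV.

V_B ≈ 0.897 mV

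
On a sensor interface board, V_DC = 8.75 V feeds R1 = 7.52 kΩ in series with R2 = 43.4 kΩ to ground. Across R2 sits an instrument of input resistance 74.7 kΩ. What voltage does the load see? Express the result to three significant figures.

The load sits in parallel with R2, giving an effective lower resistance R2' = R2·R_L/(R2+R_L) = 27.45 kΩ.
Then V_out = V_DC · R2'/(R1 + R2') = 8.75 × 27.45/34.97 = 6.868 V.

V_out ≈ 6.87 V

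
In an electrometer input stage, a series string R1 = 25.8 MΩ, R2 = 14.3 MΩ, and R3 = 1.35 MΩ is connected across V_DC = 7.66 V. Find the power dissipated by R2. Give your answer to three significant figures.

Series current I = V_DC/ΣR = 7.66/41.45 = 0.1848 µA.
P(R2) = I²·R2 = (0.1848)² × 14.3 = 0.4884 µW.

P ≈ 0.488 µW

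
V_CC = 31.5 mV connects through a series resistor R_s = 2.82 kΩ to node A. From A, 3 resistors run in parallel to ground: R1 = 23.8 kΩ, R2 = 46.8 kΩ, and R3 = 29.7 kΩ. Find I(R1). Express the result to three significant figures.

Parallel bank: R_p = 1/(1/23.8 + 1/46.8 + 1/29.7) = 10.30 kΩ.
Node voltage V_A = V_CC · R_p/(R_s + R_p) = 31.5 × 0.7851 = 24.73 mV.
I(R1) = V_A / R1 = 24.73/23.8 = 1.039 µA.

I ≈ 1.04 µA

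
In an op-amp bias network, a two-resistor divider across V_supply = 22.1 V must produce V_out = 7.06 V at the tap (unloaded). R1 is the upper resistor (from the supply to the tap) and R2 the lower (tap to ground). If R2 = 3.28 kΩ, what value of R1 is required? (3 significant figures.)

R1 ≈ 6.99 kΩ

V_out/V_supply = R2/(R1+R2) = 0.3195.
Rearranging, R1 = R2·(1−k)/k = 3.28 × 2.130 = 6.987 kΩ.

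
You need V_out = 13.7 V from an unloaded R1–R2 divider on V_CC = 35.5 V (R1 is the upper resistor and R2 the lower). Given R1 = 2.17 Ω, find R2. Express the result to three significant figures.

The divider ratio is R2/(R1+R2) = 13.7/35.5 = 0.3859.
R2 = R1 · 0.3859/(1 − 0.3859) = 1.364 Ω.

R2 ≈ 1.36 Ω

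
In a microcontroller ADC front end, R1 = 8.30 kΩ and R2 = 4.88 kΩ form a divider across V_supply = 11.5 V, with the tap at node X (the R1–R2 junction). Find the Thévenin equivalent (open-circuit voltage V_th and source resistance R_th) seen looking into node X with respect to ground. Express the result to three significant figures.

V_th ≈ 4.26 V, R_th ≈ 3.07 kΩ

With X open, the divider is unloaded: V_th = 11.5 × 4.88/13.18 = 4.258 V.
Zeroing V_supply shorts the top of R1 to ground, so R_th = R1 ‖ R2 = 3.073 kΩ.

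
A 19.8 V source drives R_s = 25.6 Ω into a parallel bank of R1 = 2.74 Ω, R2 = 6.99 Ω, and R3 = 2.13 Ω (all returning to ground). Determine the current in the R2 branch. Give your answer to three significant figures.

I ≈ 0.109 A

Combine the parallel branches: R_p = (1/2.74 + 1/6.99 + 1/2.13)⁻¹ = 1.023 Ω.
V_A = 19.8 × 1.023/26.62 = 0.7608 V.
Branch current I = V_A/R2 = 0.7608/6.99 = 0.1088 A.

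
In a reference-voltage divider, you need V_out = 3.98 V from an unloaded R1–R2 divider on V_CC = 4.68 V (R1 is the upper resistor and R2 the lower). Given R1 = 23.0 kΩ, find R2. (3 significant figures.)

R2 ≈ 131 kΩ

Required fraction k = V_out/V_CC = 0.8504.
Rearranging, R2 = R1·k/(1−k) = 23.0 × 5.686 = 130.8 kΩ.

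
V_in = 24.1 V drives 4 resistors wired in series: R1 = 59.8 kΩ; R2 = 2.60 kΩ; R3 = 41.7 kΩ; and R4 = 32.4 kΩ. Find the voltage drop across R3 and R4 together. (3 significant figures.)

V ≈ 13.1 V

ΣR = 59.8 + 2.60 + 41.7 + 32.4 = 136.5 kΩ.
R_{R3..R4} = 41.7 + 32.4 = 74.10 kΩ.
Voltage divider: V = V_in · (74.10 / 136.5) = 24.1 × 0.5429 = 13.08 V.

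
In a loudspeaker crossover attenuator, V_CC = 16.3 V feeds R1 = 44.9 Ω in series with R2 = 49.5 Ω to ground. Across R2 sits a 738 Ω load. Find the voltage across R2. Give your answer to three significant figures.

First combine the lower leg with the load: R2 ‖ R_L = 46.39 Ω.
Voltage divider with the loaded lower leg: V_out = 16.3 × 46.39/(44.9 + 46.39) = 16.3 × 0.5082 = 8.283 V.
(Unloaded it would be 8.55 V; the load pulls it down.)

V_out ≈ 8.28 V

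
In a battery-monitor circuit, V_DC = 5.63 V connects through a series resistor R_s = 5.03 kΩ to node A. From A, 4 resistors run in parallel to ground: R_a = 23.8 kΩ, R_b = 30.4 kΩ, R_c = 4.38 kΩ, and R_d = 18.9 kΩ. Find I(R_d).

I ≈ 0.107 mA

Combine the parallel branches: R_p = (1/23.8 + 1/30.4 + 1/4.38 + 1/18.9)⁻¹ = 2.808 kΩ.
V_A by voltage divider: V_A = 5.63 × 2.808/(5.03 + 2.808) = 2.017 V.
Branch current I = V_A/R_d = 2.017/18.9 = 0.1067 mA.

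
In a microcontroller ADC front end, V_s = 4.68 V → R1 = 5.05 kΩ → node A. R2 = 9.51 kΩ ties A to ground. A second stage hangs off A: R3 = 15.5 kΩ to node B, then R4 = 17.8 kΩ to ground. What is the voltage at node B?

The second stage (R3 + R4 = 33.30 kΩ) loads node A in parallel with R2.
Effective lower resistance at A: R2 ‖ 33.30 = 7.397 kΩ.
V_A = 4.68 × 7.397/(5.05 + 7.397) = 2.781 V.
Stage 2 is unloaded, so V_B = V_A · R4/(R3+R4) = 2.781 × 17.8/33.30 = 1.487 V.

V_B ≈ 1.49 V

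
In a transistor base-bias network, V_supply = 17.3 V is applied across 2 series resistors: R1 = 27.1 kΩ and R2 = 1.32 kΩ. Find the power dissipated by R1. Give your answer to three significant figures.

P ≈ 10.0 mW

Series current I = V_supply/ΣR = 17.3/28.42 = 0.6087 mA.
P = I²R = 0.3705 × 27.1 = 10.04 mW.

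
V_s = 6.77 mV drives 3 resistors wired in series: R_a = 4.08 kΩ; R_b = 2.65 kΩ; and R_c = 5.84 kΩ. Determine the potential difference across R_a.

V ≈ 2.20 mV

Series total: ΣR = 4.08 + 2.65 + 5.84 = 12.57 kΩ.
Voltage divider: V = V_s · (4.080 / 12.57) = 6.77 × 0.3246 = 2.197 mV.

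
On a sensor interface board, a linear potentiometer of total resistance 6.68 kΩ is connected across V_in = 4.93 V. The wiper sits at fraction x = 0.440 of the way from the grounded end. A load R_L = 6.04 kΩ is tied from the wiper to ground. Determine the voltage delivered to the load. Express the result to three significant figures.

Lower segment x·R_p = 2.939 kΩ; upper segment (1−x)·R_p = 3.741 kΩ.
Lower segment in parallel with the load: 2.939 ‖ 6.04 = 1.977 kΩ.
Then V_out = V_in · 1.977/(3.741 + 1.977) = 1.705 V.

V_out ≈ 1.70 V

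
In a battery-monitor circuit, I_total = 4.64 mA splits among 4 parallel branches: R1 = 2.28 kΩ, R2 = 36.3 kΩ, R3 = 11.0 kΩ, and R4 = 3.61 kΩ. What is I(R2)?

ΣG = 1/2.28 + 1/36.3 + 1/11.0 + 1/3.61 = 0.8341.
R2 takes the fraction G_k/ΣG = 0.02755/0.8341 = 0.03303, so I = 4.64 × 0.03303 = 0.1533 mA.

I ≈ 0.153 mA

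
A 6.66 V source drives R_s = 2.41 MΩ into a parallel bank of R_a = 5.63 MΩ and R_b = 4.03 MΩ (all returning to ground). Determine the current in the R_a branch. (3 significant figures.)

Parallel bank: R_p = 1/(1/5.63 + 1/4.03) = 2.349 MΩ.
Node voltage V_A = V_in · R_p/(R_s + R_p) = 6.66 × 0.4936 = 3.287 V.
I(R_a) = V_A / R_a = 3.287/5.63 = 0.5839 µA.

I ≈ 0.584 µA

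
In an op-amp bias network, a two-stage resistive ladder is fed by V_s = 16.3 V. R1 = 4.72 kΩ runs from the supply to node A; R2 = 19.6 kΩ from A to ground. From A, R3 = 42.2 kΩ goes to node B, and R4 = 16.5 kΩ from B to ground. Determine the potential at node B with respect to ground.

V_B ≈ 3.47 V

The second stage (R3 + R4 = 58.70 kΩ) loads node A in parallel with R2.
R2 ‖ (R3+R4) = 14.69 kΩ.
First divider: V_A = V_s · 14.69/(4.72 + 14.69) = 12.34 V.
Then the unloaded second divider: V_B = V_A × R4/(R3+R4) = 12.34 × 0.2811 = 3.468 V.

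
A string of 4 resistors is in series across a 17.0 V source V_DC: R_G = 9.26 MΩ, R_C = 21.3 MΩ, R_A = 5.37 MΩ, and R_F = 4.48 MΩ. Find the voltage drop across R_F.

Series total: ΣR = 9.26 + 21.3 + 5.37 + 4.48 = 40.41 MΩ.
Voltage divider: V = V_DC · (4.480 / 40.41) = 17.0 × 0.1109 = 1.885 V.

V ≈ 1.88 V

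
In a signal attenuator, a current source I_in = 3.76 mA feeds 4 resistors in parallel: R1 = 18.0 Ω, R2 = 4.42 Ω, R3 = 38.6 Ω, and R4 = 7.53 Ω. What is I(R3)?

Total conductance ΣG = 1/18.0 + 1/4.42 + 1/38.6 + 1/7.53 = 0.4405 (units of 1/Ω).
Current divider: I(R3) = I_in · G_k/ΣG = 3.76 × (0.02591/0.4405) = 3.76 × 0.05881 = 0.2211 mA.

I ≈ 0.221 mA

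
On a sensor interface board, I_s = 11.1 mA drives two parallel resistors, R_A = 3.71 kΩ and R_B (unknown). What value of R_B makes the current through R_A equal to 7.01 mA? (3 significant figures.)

R_B ≈ 6.36 kΩ

In a two-way split, I_A/I_s = R_B/(R_A + R_B).
7.01/11.1 = R_B/(R_A + R_B) → R_B = R_A · (0.6315)/(1 − 0.6315) = 3.71 × 1.714 = 6.359 kΩ.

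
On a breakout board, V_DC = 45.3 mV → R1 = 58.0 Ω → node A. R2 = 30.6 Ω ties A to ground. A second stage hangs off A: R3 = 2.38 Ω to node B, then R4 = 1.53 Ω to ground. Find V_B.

V_B ≈ 1.00 mV

The second stage (R3 + R4 = 3.910 Ω) loads node A in parallel with R2.
R2 ‖ (R3+R4) = 3.467 Ω.
V_A = 45.3 × 3.467/(58.0 + 3.467) = 2.555 mV.
V_B = V_A × 0.3913 = 0.9998 mV.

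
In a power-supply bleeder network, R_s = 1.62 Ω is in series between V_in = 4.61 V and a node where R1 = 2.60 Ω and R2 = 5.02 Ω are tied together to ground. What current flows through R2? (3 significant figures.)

Combine the parallel branches: R_p = (1/2.60 + 1/5.02)⁻¹ = 1.713 Ω.
V_A = 4.61 × 1.713/3.333 = 2.369 V.
I(R2) = V_A / R2 = 2.369/5.02 = 0.4720 A.

I ≈ 0.472 A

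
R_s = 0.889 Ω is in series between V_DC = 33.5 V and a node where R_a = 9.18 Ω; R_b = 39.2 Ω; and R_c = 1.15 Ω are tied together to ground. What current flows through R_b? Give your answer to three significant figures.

Parallel bank: R_p = 1/(1/9.18 + 1/39.2 + 1/1.15) = 0.9960 Ω.
V_A = 33.5 × 0.9960/1.885 = 17.70 V.
Branch current I = V_A/R_b = 17.70/39.2 = 0.4516 A.

I ≈ 0.452 A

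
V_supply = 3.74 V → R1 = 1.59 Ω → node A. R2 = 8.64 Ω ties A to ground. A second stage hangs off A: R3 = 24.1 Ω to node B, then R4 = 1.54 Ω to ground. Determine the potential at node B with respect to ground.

V_B ≈ 0.180 V

Looking into the second stage from A: R3 + R4 = 25.64 Ω appears in parallel with R2.
R2 ‖ (R3+R4) = 6.462 Ω.
V_A = 3.74 × 6.462/(1.59 + 6.462) = 3.002 V.
V_B = V_A × 0.06006 = 0.1803 V.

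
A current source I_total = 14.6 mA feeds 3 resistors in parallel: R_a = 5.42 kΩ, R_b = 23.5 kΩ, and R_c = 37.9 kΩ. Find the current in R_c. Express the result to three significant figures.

Total conductance ΣG = 1/5.42 + 1/23.5 + 1/37.9 = 0.2534 (units of 1/kΩ).
Current divider: I(R_c) = I_total · G_k/ΣG = 14.6 × (0.02639/0.2534) = 14.6 × 0.1041 = 1.520 mA.

I ≈ 1.52 mA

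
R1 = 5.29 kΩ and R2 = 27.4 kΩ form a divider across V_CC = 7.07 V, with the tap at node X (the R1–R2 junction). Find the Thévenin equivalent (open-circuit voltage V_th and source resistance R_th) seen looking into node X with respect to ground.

V_th ≈ 5.93 V, R_th ≈ 4.43 kΩ

V_th is the unloaded tap voltage: V_CC · R2/(R1+R2) = 7.07 × 0.8382 = 5.926 V.
Zeroing V_CC shorts the top of R1 to ground, so R_th = R1 ‖ R2 = 4.434 kΩ.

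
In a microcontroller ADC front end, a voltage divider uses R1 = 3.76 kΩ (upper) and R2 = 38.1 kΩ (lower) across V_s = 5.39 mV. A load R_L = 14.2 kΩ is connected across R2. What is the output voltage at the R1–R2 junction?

First combine the lower leg with the load: R2 ‖ R_L = 10.34 kΩ.
Then V_out = V_s · R2'/(R1 + R2') = 5.39 × 10.34/14.10 = 3.953 mV.

V_out ≈ 3.95 mV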